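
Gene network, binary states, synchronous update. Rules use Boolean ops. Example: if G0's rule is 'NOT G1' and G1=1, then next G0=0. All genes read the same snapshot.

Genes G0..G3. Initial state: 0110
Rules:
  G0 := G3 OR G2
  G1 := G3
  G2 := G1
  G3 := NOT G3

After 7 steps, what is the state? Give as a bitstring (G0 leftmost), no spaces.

Step 1: G0=G3|G2=0|1=1 G1=G3=0 G2=G1=1 G3=NOT G3=NOT 0=1 -> 1011
Step 2: G0=G3|G2=1|1=1 G1=G3=1 G2=G1=0 G3=NOT G3=NOT 1=0 -> 1100
Step 3: G0=G3|G2=0|0=0 G1=G3=0 G2=G1=1 G3=NOT G3=NOT 0=1 -> 0011
Step 4: G0=G3|G2=1|1=1 G1=G3=1 G2=G1=0 G3=NOT G3=NOT 1=0 -> 1100
Step 5: G0=G3|G2=0|0=0 G1=G3=0 G2=G1=1 G3=NOT G3=NOT 0=1 -> 0011
Step 6: G0=G3|G2=1|1=1 G1=G3=1 G2=G1=0 G3=NOT G3=NOT 1=0 -> 1100
Step 7: G0=G3|G2=0|0=0 G1=G3=0 G2=G1=1 G3=NOT G3=NOT 0=1 -> 0011

0011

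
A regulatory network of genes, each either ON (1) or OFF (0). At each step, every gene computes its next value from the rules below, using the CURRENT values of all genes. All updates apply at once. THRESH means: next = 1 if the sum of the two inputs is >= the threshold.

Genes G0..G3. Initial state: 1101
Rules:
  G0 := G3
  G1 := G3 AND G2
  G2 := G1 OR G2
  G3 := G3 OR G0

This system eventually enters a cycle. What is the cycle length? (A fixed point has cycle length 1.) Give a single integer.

Answer: 1

Derivation:
Step 0: 1101
Step 1: G0=G3=1 G1=G3&G2=1&0=0 G2=G1|G2=1|0=1 G3=G3|G0=1|1=1 -> 1011
Step 2: G0=G3=1 G1=G3&G2=1&1=1 G2=G1|G2=0|1=1 G3=G3|G0=1|1=1 -> 1111
Step 3: G0=G3=1 G1=G3&G2=1&1=1 G2=G1|G2=1|1=1 G3=G3|G0=1|1=1 -> 1111
State from step 3 equals state from step 2 -> cycle length 1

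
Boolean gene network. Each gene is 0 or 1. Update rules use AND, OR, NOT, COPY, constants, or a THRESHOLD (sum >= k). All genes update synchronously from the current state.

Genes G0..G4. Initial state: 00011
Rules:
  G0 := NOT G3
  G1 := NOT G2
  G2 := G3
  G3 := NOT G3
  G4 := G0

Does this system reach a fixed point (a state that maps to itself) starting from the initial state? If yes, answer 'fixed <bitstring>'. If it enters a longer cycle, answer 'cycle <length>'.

Answer: cycle 2

Derivation:
Step 0: 00011
Step 1: G0=NOT G3=NOT 1=0 G1=NOT G2=NOT 0=1 G2=G3=1 G3=NOT G3=NOT 1=0 G4=G0=0 -> 01100
Step 2: G0=NOT G3=NOT 0=1 G1=NOT G2=NOT 1=0 G2=G3=0 G3=NOT G3=NOT 0=1 G4=G0=0 -> 10010
Step 3: G0=NOT G3=NOT 1=0 G1=NOT G2=NOT 0=1 G2=G3=1 G3=NOT G3=NOT 1=0 G4=G0=1 -> 01101
Step 4: G0=NOT G3=NOT 0=1 G1=NOT G2=NOT 1=0 G2=G3=0 G3=NOT G3=NOT 0=1 G4=G0=0 -> 10010
Cycle of length 2 starting at step 2 -> no fixed point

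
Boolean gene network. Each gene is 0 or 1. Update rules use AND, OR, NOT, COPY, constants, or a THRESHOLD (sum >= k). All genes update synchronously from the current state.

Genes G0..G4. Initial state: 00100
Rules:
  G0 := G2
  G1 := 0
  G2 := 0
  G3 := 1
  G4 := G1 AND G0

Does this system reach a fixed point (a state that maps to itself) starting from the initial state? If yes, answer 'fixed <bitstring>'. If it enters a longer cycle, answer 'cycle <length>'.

Answer: fixed 00010

Derivation:
Step 0: 00100
Step 1: G0=G2=1 G1=0(const) G2=0(const) G3=1(const) G4=G1&G0=0&0=0 -> 10010
Step 2: G0=G2=0 G1=0(const) G2=0(const) G3=1(const) G4=G1&G0=0&1=0 -> 00010
Step 3: G0=G2=0 G1=0(const) G2=0(const) G3=1(const) G4=G1&G0=0&0=0 -> 00010
Fixed point reached at step 2: 00010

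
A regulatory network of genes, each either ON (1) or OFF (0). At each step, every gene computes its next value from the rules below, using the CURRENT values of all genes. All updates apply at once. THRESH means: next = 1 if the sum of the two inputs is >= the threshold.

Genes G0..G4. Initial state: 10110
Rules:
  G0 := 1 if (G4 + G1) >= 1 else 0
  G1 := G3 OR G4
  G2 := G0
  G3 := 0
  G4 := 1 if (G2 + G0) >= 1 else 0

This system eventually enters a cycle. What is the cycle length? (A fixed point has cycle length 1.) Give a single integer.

Answer: 1

Derivation:
Step 0: 10110
Step 1: G0=(0+0>=1)=0 G1=G3|G4=1|0=1 G2=G0=1 G3=0(const) G4=(1+1>=1)=1 -> 01101
Step 2: G0=(1+1>=1)=1 G1=G3|G4=0|1=1 G2=G0=0 G3=0(const) G4=(1+0>=1)=1 -> 11001
Step 3: G0=(1+1>=1)=1 G1=G3|G4=0|1=1 G2=G0=1 G3=0(const) G4=(0+1>=1)=1 -> 11101
Step 4: G0=(1+1>=1)=1 G1=G3|G4=0|1=1 G2=G0=1 G3=0(const) G4=(1+1>=1)=1 -> 11101
State from step 4 equals state from step 3 -> cycle length 1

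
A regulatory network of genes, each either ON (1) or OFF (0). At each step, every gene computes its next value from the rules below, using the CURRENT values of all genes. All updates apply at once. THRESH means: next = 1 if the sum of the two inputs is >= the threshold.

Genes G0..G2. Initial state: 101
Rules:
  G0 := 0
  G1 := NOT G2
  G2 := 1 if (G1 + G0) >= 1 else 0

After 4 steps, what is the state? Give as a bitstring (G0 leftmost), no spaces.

Step 1: G0=0(const) G1=NOT G2=NOT 1=0 G2=(0+1>=1)=1 -> 001
Step 2: G0=0(const) G1=NOT G2=NOT 1=0 G2=(0+0>=1)=0 -> 000
Step 3: G0=0(const) G1=NOT G2=NOT 0=1 G2=(0+0>=1)=0 -> 010
Step 4: G0=0(const) G1=NOT G2=NOT 0=1 G2=(1+0>=1)=1 -> 011

011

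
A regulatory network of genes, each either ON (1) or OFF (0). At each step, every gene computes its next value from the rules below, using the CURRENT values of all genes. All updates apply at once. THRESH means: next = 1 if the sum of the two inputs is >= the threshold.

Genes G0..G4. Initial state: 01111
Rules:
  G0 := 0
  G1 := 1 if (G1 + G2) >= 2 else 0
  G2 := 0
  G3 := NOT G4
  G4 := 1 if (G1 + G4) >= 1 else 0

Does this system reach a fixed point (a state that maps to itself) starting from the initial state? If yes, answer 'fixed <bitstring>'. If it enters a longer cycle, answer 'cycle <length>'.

Answer: fixed 00001

Derivation:
Step 0: 01111
Step 1: G0=0(const) G1=(1+1>=2)=1 G2=0(const) G3=NOT G4=NOT 1=0 G4=(1+1>=1)=1 -> 01001
Step 2: G0=0(const) G1=(1+0>=2)=0 G2=0(const) G3=NOT G4=NOT 1=0 G4=(1+1>=1)=1 -> 00001
Step 3: G0=0(const) G1=(0+0>=2)=0 G2=0(const) G3=NOT G4=NOT 1=0 G4=(0+1>=1)=1 -> 00001
Fixed point reached at step 2: 00001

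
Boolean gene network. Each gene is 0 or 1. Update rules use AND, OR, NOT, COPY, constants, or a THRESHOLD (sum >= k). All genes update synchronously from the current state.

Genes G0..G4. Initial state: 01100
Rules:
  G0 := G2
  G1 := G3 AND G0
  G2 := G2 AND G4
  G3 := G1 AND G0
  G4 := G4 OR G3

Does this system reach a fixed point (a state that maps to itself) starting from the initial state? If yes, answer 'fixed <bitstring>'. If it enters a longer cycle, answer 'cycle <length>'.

Answer: fixed 00000

Derivation:
Step 0: 01100
Step 1: G0=G2=1 G1=G3&G0=0&0=0 G2=G2&G4=1&0=0 G3=G1&G0=1&0=0 G4=G4|G3=0|0=0 -> 10000
Step 2: G0=G2=0 G1=G3&G0=0&1=0 G2=G2&G4=0&0=0 G3=G1&G0=0&1=0 G4=G4|G3=0|0=0 -> 00000
Step 3: G0=G2=0 G1=G3&G0=0&0=0 G2=G2&G4=0&0=0 G3=G1&G0=0&0=0 G4=G4|G3=0|0=0 -> 00000
Fixed point reached at step 2: 00000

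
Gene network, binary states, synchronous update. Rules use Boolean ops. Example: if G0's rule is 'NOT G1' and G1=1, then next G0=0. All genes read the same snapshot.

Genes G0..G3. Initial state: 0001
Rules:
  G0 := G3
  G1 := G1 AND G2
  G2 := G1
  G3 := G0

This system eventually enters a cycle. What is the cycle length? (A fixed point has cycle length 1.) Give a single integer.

Step 0: 0001
Step 1: G0=G3=1 G1=G1&G2=0&0=0 G2=G1=0 G3=G0=0 -> 1000
Step 2: G0=G3=0 G1=G1&G2=0&0=0 G2=G1=0 G3=G0=1 -> 0001
State from step 2 equals state from step 0 -> cycle length 2

Answer: 2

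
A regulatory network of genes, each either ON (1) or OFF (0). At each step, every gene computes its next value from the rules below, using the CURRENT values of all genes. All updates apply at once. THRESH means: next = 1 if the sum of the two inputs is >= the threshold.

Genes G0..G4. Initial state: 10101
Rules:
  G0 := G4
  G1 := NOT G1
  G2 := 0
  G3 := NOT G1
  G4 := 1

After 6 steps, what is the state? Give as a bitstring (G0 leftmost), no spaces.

Step 1: G0=G4=1 G1=NOT G1=NOT 0=1 G2=0(const) G3=NOT G1=NOT 0=1 G4=1(const) -> 11011
Step 2: G0=G4=1 G1=NOT G1=NOT 1=0 G2=0(const) G3=NOT G1=NOT 1=0 G4=1(const) -> 10001
Step 3: G0=G4=1 G1=NOT G1=NOT 0=1 G2=0(const) G3=NOT G1=NOT 0=1 G4=1(const) -> 11011
Step 4: G0=G4=1 G1=NOT G1=NOT 1=0 G2=0(const) G3=NOT G1=NOT 1=0 G4=1(const) -> 10001
Step 5: G0=G4=1 G1=NOT G1=NOT 0=1 G2=0(const) G3=NOT G1=NOT 0=1 G4=1(const) -> 11011
Step 6: G0=G4=1 G1=NOT G1=NOT 1=0 G2=0(const) G3=NOT G1=NOT 1=0 G4=1(const) -> 10001

10001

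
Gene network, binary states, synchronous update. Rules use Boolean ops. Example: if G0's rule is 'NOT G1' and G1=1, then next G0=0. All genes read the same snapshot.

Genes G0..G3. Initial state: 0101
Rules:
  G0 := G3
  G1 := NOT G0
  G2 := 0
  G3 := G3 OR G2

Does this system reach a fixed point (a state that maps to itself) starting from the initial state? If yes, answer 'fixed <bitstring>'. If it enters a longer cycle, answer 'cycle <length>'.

Step 0: 0101
Step 1: G0=G3=1 G1=NOT G0=NOT 0=1 G2=0(const) G3=G3|G2=1|0=1 -> 1101
Step 2: G0=G3=1 G1=NOT G0=NOT 1=0 G2=0(const) G3=G3|G2=1|0=1 -> 1001
Step 3: G0=G3=1 G1=NOT G0=NOT 1=0 G2=0(const) G3=G3|G2=1|0=1 -> 1001
Fixed point reached at step 2: 1001

Answer: fixed 1001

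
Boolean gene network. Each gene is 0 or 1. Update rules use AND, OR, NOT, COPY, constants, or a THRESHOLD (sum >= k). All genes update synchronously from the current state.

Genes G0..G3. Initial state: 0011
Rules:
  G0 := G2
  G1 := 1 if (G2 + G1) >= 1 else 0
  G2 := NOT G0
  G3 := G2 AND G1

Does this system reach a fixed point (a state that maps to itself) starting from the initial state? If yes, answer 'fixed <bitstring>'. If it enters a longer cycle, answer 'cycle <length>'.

Step 0: 0011
Step 1: G0=G2=1 G1=(1+0>=1)=1 G2=NOT G0=NOT 0=1 G3=G2&G1=1&0=0 -> 1110
Step 2: G0=G2=1 G1=(1+1>=1)=1 G2=NOT G0=NOT 1=0 G3=G2&G1=1&1=1 -> 1101
Step 3: G0=G2=0 G1=(0+1>=1)=1 G2=NOT G0=NOT 1=0 G3=G2&G1=0&1=0 -> 0100
Step 4: G0=G2=0 G1=(0+1>=1)=1 G2=NOT G0=NOT 0=1 G3=G2&G1=0&1=0 -> 0110
Step 5: G0=G2=1 G1=(1+1>=1)=1 G2=NOT G0=NOT 0=1 G3=G2&G1=1&1=1 -> 1111
Step 6: G0=G2=1 G1=(1+1>=1)=1 G2=NOT G0=NOT 1=0 G3=G2&G1=1&1=1 -> 1101
Cycle of length 4 starting at step 2 -> no fixed point

Answer: cycle 4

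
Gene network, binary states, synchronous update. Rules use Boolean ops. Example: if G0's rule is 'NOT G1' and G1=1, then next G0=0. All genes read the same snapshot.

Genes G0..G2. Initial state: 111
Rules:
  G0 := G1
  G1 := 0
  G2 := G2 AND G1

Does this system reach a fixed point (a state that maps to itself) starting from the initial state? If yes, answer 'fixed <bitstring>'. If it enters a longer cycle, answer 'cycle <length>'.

Answer: fixed 000

Derivation:
Step 0: 111
Step 1: G0=G1=1 G1=0(const) G2=G2&G1=1&1=1 -> 101
Step 2: G0=G1=0 G1=0(const) G2=G2&G1=1&0=0 -> 000
Step 3: G0=G1=0 G1=0(const) G2=G2&G1=0&0=0 -> 000
Fixed point reached at step 2: 000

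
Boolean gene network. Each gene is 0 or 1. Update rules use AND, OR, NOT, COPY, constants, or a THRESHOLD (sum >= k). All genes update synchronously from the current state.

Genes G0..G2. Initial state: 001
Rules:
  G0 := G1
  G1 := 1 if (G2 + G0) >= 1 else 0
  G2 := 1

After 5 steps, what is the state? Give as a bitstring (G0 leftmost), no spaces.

Step 1: G0=G1=0 G1=(1+0>=1)=1 G2=1(const) -> 011
Step 2: G0=G1=1 G1=(1+0>=1)=1 G2=1(const) -> 111
Step 3: G0=G1=1 G1=(1+1>=1)=1 G2=1(const) -> 111
Step 4: G0=G1=1 G1=(1+1>=1)=1 G2=1(const) -> 111
Step 5: G0=G1=1 G1=(1+1>=1)=1 G2=1(const) -> 111

111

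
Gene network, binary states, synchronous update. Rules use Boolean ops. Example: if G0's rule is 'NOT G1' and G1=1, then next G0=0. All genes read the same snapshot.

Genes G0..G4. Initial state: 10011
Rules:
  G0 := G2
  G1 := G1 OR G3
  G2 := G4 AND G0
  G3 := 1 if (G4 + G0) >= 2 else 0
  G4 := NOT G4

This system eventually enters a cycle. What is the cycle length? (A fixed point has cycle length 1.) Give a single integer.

Answer: 2

Derivation:
Step 0: 10011
Step 1: G0=G2=0 G1=G1|G3=0|1=1 G2=G4&G0=1&1=1 G3=(1+1>=2)=1 G4=NOT G4=NOT 1=0 -> 01110
Step 2: G0=G2=1 G1=G1|G3=1|1=1 G2=G4&G0=0&0=0 G3=(0+0>=2)=0 G4=NOT G4=NOT 0=1 -> 11001
Step 3: G0=G2=0 G1=G1|G3=1|0=1 G2=G4&G0=1&1=1 G3=(1+1>=2)=1 G4=NOT G4=NOT 1=0 -> 01110
State from step 3 equals state from step 1 -> cycle length 2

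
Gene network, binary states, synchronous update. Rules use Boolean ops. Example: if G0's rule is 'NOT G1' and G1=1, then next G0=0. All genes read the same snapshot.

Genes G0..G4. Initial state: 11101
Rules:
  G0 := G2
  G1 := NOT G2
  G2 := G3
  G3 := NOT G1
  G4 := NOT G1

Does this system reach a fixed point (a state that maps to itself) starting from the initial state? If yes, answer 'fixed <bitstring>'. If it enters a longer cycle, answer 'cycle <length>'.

Step 0: 11101
Step 1: G0=G2=1 G1=NOT G2=NOT 1=0 G2=G3=0 G3=NOT G1=NOT 1=0 G4=NOT G1=NOT 1=0 -> 10000
Step 2: G0=G2=0 G1=NOT G2=NOT 0=1 G2=G3=0 G3=NOT G1=NOT 0=1 G4=NOT G1=NOT 0=1 -> 01011
Step 3: G0=G2=0 G1=NOT G2=NOT 0=1 G2=G3=1 G3=NOT G1=NOT 1=0 G4=NOT G1=NOT 1=0 -> 01100
Step 4: G0=G2=1 G1=NOT G2=NOT 1=0 G2=G3=0 G3=NOT G1=NOT 1=0 G4=NOT G1=NOT 1=0 -> 10000
Cycle of length 3 starting at step 1 -> no fixed point

Answer: cycle 3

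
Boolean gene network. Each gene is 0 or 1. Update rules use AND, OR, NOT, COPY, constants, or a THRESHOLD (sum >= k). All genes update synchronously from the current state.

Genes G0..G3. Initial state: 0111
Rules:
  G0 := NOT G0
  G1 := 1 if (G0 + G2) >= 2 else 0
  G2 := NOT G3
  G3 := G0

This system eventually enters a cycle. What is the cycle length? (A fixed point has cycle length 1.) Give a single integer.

Answer: 2

Derivation:
Step 0: 0111
Step 1: G0=NOT G0=NOT 0=1 G1=(0+1>=2)=0 G2=NOT G3=NOT 1=0 G3=G0=0 -> 1000
Step 2: G0=NOT G0=NOT 1=0 G1=(1+0>=2)=0 G2=NOT G3=NOT 0=1 G3=G0=1 -> 0011
Step 3: G0=NOT G0=NOT 0=1 G1=(0+1>=2)=0 G2=NOT G3=NOT 1=0 G3=G0=0 -> 1000
State from step 3 equals state from step 1 -> cycle length 2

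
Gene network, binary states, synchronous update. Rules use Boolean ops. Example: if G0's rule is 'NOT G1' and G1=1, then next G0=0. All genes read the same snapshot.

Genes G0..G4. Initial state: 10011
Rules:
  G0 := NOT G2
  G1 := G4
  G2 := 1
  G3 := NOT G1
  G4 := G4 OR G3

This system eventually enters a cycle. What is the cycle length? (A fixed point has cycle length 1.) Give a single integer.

Step 0: 10011
Step 1: G0=NOT G2=NOT 0=1 G1=G4=1 G2=1(const) G3=NOT G1=NOT 0=1 G4=G4|G3=1|1=1 -> 11111
Step 2: G0=NOT G2=NOT 1=0 G1=G4=1 G2=1(const) G3=NOT G1=NOT 1=0 G4=G4|G3=1|1=1 -> 01101
Step 3: G0=NOT G2=NOT 1=0 G1=G4=1 G2=1(const) G3=NOT G1=NOT 1=0 G4=G4|G3=1|0=1 -> 01101
State from step 3 equals state from step 2 -> cycle length 1

Answer: 1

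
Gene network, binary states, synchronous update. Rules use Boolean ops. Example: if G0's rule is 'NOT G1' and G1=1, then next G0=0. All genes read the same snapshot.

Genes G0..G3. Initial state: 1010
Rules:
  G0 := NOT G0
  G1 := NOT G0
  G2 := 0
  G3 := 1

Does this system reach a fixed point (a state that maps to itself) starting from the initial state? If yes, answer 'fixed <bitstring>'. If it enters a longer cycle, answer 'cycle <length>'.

Answer: cycle 2

Derivation:
Step 0: 1010
Step 1: G0=NOT G0=NOT 1=0 G1=NOT G0=NOT 1=0 G2=0(const) G3=1(const) -> 0001
Step 2: G0=NOT G0=NOT 0=1 G1=NOT G0=NOT 0=1 G2=0(const) G3=1(const) -> 1101
Step 3: G0=NOT G0=NOT 1=0 G1=NOT G0=NOT 1=0 G2=0(const) G3=1(const) -> 0001
Cycle of length 2 starting at step 1 -> no fixed point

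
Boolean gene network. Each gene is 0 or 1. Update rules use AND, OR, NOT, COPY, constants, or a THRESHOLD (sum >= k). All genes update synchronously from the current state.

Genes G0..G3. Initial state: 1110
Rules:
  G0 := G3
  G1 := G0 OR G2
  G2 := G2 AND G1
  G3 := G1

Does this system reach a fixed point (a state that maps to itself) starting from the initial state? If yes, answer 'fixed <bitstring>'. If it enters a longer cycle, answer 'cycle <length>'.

Answer: fixed 1111

Derivation:
Step 0: 1110
Step 1: G0=G3=0 G1=G0|G2=1|1=1 G2=G2&G1=1&1=1 G3=G1=1 -> 0111
Step 2: G0=G3=1 G1=G0|G2=0|1=1 G2=G2&G1=1&1=1 G3=G1=1 -> 1111
Step 3: G0=G3=1 G1=G0|G2=1|1=1 G2=G2&G1=1&1=1 G3=G1=1 -> 1111
Fixed point reached at step 2: 1111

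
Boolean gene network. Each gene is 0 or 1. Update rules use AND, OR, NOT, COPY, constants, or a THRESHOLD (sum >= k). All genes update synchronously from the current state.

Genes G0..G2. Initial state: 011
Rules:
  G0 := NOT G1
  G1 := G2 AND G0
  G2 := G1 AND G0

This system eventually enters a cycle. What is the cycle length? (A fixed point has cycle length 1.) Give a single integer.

Step 0: 011
Step 1: G0=NOT G1=NOT 1=0 G1=G2&G0=1&0=0 G2=G1&G0=1&0=0 -> 000
Step 2: G0=NOT G1=NOT 0=1 G1=G2&G0=0&0=0 G2=G1&G0=0&0=0 -> 100
Step 3: G0=NOT G1=NOT 0=1 G1=G2&G0=0&1=0 G2=G1&G0=0&1=0 -> 100
State from step 3 equals state from step 2 -> cycle length 1

Answer: 1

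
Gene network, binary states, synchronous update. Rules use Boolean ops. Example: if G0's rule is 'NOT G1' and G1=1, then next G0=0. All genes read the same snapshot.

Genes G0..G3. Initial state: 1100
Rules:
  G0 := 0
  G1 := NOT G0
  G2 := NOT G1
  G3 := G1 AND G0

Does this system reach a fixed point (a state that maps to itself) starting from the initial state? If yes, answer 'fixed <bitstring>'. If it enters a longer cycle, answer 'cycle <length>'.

Step 0: 1100
Step 1: G0=0(const) G1=NOT G0=NOT 1=0 G2=NOT G1=NOT 1=0 G3=G1&G0=1&1=1 -> 0001
Step 2: G0=0(const) G1=NOT G0=NOT 0=1 G2=NOT G1=NOT 0=1 G3=G1&G0=0&0=0 -> 0110
Step 3: G0=0(const) G1=NOT G0=NOT 0=1 G2=NOT G1=NOT 1=0 G3=G1&G0=1&0=0 -> 0100
Step 4: G0=0(const) G1=NOT G0=NOT 0=1 G2=NOT G1=NOT 1=0 G3=G1&G0=1&0=0 -> 0100
Fixed point reached at step 3: 0100

Answer: fixed 0100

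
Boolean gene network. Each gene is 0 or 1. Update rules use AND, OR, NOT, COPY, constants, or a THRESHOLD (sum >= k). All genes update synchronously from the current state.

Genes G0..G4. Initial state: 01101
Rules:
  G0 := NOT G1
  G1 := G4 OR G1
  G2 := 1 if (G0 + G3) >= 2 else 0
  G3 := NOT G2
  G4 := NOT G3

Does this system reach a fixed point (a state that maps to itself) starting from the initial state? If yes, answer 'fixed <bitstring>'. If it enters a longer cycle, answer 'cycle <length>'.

Step 0: 01101
Step 1: G0=NOT G1=NOT 1=0 G1=G4|G1=1|1=1 G2=(0+0>=2)=0 G3=NOT G2=NOT 1=0 G4=NOT G3=NOT 0=1 -> 01001
Step 2: G0=NOT G1=NOT 1=0 G1=G4|G1=1|1=1 G2=(0+0>=2)=0 G3=NOT G2=NOT 0=1 G4=NOT G3=NOT 0=1 -> 01011
Step 3: G0=NOT G1=NOT 1=0 G1=G4|G1=1|1=1 G2=(0+1>=2)=0 G3=NOT G2=NOT 0=1 G4=NOT G3=NOT 1=0 -> 01010
Step 4: G0=NOT G1=NOT 1=0 G1=G4|G1=0|1=1 G2=(0+1>=2)=0 G3=NOT G2=NOT 0=1 G4=NOT G3=NOT 1=0 -> 01010
Fixed point reached at step 3: 01010

Answer: fixed 01010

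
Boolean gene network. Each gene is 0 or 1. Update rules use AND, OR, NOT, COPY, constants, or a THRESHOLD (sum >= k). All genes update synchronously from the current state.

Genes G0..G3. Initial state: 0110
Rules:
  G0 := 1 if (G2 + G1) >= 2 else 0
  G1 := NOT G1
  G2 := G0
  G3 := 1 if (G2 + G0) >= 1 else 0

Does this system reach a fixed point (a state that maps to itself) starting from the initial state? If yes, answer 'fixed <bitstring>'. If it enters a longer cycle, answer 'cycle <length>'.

Answer: cycle 2

Derivation:
Step 0: 0110
Step 1: G0=(1+1>=2)=1 G1=NOT G1=NOT 1=0 G2=G0=0 G3=(1+0>=1)=1 -> 1001
Step 2: G0=(0+0>=2)=0 G1=NOT G1=NOT 0=1 G2=G0=1 G3=(0+1>=1)=1 -> 0111
Step 3: G0=(1+1>=2)=1 G1=NOT G1=NOT 1=0 G2=G0=0 G3=(1+0>=1)=1 -> 1001
Cycle of length 2 starting at step 1 -> no fixed point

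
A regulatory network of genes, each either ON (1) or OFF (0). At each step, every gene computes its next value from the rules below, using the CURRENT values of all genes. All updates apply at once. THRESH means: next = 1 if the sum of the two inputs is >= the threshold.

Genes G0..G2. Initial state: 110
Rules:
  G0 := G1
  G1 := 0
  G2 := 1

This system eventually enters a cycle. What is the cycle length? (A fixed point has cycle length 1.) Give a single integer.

Answer: 1

Derivation:
Step 0: 110
Step 1: G0=G1=1 G1=0(const) G2=1(const) -> 101
Step 2: G0=G1=0 G1=0(const) G2=1(const) -> 001
Step 3: G0=G1=0 G1=0(const) G2=1(const) -> 001
State from step 3 equals state from step 2 -> cycle length 1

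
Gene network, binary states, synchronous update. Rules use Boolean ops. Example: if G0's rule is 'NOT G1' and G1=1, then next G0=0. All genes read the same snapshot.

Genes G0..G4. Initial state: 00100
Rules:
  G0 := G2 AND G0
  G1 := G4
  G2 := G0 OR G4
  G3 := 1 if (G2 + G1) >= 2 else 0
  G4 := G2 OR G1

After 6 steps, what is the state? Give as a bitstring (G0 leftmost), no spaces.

Step 1: G0=G2&G0=1&0=0 G1=G4=0 G2=G0|G4=0|0=0 G3=(1+0>=2)=0 G4=G2|G1=1|0=1 -> 00001
Step 2: G0=G2&G0=0&0=0 G1=G4=1 G2=G0|G4=0|1=1 G3=(0+0>=2)=0 G4=G2|G1=0|0=0 -> 01100
Step 3: G0=G2&G0=1&0=0 G1=G4=0 G2=G0|G4=0|0=0 G3=(1+1>=2)=1 G4=G2|G1=1|1=1 -> 00011
Step 4: G0=G2&G0=0&0=0 G1=G4=1 G2=G0|G4=0|1=1 G3=(0+0>=2)=0 G4=G2|G1=0|0=0 -> 01100
Step 5: G0=G2&G0=1&0=0 G1=G4=0 G2=G0|G4=0|0=0 G3=(1+1>=2)=1 G4=G2|G1=1|1=1 -> 00011
Step 6: G0=G2&G0=0&0=0 G1=G4=1 G2=G0|G4=0|1=1 G3=(0+0>=2)=0 G4=G2|G1=0|0=0 -> 01100

01100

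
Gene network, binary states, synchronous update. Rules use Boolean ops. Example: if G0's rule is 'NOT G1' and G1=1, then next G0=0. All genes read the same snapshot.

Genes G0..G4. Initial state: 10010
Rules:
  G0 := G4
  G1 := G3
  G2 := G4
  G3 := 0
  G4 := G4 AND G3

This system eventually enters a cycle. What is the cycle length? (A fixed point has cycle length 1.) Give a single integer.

Answer: 1

Derivation:
Step 0: 10010
Step 1: G0=G4=0 G1=G3=1 G2=G4=0 G3=0(const) G4=G4&G3=0&1=0 -> 01000
Step 2: G0=G4=0 G1=G3=0 G2=G4=0 G3=0(const) G4=G4&G3=0&0=0 -> 00000
Step 3: G0=G4=0 G1=G3=0 G2=G4=0 G3=0(const) G4=G4&G3=0&0=0 -> 00000
State from step 3 equals state from step 2 -> cycle length 1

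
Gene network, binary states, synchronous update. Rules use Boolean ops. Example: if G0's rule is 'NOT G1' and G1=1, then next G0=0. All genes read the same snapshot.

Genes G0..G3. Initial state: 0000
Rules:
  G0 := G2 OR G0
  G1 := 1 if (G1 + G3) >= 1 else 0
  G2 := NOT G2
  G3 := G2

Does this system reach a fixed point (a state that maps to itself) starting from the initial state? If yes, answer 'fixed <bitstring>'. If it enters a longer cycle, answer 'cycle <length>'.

Step 0: 0000
Step 1: G0=G2|G0=0|0=0 G1=(0+0>=1)=0 G2=NOT G2=NOT 0=1 G3=G2=0 -> 0010
Step 2: G0=G2|G0=1|0=1 G1=(0+0>=1)=0 G2=NOT G2=NOT 1=0 G3=G2=1 -> 1001
Step 3: G0=G2|G0=0|1=1 G1=(0+1>=1)=1 G2=NOT G2=NOT 0=1 G3=G2=0 -> 1110
Step 4: G0=G2|G0=1|1=1 G1=(1+0>=1)=1 G2=NOT G2=NOT 1=0 G3=G2=1 -> 1101
Step 5: G0=G2|G0=0|1=1 G1=(1+1>=1)=1 G2=NOT G2=NOT 0=1 G3=G2=0 -> 1110
Cycle of length 2 starting at step 3 -> no fixed point

Answer: cycle 2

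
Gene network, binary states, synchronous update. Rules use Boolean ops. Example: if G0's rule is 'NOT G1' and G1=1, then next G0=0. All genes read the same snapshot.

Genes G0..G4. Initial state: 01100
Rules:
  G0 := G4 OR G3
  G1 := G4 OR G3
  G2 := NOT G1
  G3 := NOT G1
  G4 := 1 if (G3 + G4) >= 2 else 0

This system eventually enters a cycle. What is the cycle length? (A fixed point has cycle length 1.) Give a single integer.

Answer: 4

Derivation:
Step 0: 01100
Step 1: G0=G4|G3=0|0=0 G1=G4|G3=0|0=0 G2=NOT G1=NOT 1=0 G3=NOT G1=NOT 1=0 G4=(0+0>=2)=0 -> 00000
Step 2: G0=G4|G3=0|0=0 G1=G4|G3=0|0=0 G2=NOT G1=NOT 0=1 G3=NOT G1=NOT 0=1 G4=(0+0>=2)=0 -> 00110
Step 3: G0=G4|G3=0|1=1 G1=G4|G3=0|1=1 G2=NOT G1=NOT 0=1 G3=NOT G1=NOT 0=1 G4=(1+0>=2)=0 -> 11110
Step 4: G0=G4|G3=0|1=1 G1=G4|G3=0|1=1 G2=NOT G1=NOT 1=0 G3=NOT G1=NOT 1=0 G4=(1+0>=2)=0 -> 11000
Step 5: G0=G4|G3=0|0=0 G1=G4|G3=0|0=0 G2=NOT G1=NOT 1=0 G3=NOT G1=NOT 1=0 G4=(0+0>=2)=0 -> 00000
State from step 5 equals state from step 1 -> cycle length 4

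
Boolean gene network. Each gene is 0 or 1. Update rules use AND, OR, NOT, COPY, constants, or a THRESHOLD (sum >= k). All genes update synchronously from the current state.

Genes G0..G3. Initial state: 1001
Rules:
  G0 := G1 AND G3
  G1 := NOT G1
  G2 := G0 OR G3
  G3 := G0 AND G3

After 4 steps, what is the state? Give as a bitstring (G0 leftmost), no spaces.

Step 1: G0=G1&G3=0&1=0 G1=NOT G1=NOT 0=1 G2=G0|G3=1|1=1 G3=G0&G3=1&1=1 -> 0111
Step 2: G0=G1&G3=1&1=1 G1=NOT G1=NOT 1=0 G2=G0|G3=0|1=1 G3=G0&G3=0&1=0 -> 1010
Step 3: G0=G1&G3=0&0=0 G1=NOT G1=NOT 0=1 G2=G0|G3=1|0=1 G3=G0&G3=1&0=0 -> 0110
Step 4: G0=G1&G3=1&0=0 G1=NOT G1=NOT 1=0 G2=G0|G3=0|0=0 G3=G0&G3=0&0=0 -> 0000

0000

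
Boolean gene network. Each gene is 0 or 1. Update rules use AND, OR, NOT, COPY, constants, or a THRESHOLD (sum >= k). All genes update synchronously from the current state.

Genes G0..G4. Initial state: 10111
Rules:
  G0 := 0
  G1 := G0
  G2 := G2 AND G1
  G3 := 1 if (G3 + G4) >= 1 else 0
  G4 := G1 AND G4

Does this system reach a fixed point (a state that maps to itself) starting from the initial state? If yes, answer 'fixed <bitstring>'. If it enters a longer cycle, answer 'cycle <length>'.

Answer: fixed 00010

Derivation:
Step 0: 10111
Step 1: G0=0(const) G1=G0=1 G2=G2&G1=1&0=0 G3=(1+1>=1)=1 G4=G1&G4=0&1=0 -> 01010
Step 2: G0=0(const) G1=G0=0 G2=G2&G1=0&1=0 G3=(1+0>=1)=1 G4=G1&G4=1&0=0 -> 00010
Step 3: G0=0(const) G1=G0=0 G2=G2&G1=0&0=0 G3=(1+0>=1)=1 G4=G1&G4=0&0=0 -> 00010
Fixed point reached at step 2: 00010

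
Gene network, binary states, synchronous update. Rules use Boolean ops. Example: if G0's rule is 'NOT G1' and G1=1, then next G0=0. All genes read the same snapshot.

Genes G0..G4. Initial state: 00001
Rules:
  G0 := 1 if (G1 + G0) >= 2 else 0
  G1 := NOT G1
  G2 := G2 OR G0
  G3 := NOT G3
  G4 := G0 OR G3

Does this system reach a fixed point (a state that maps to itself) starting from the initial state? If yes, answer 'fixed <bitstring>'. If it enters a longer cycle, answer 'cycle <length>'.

Answer: cycle 2

Derivation:
Step 0: 00001
Step 1: G0=(0+0>=2)=0 G1=NOT G1=NOT 0=1 G2=G2|G0=0|0=0 G3=NOT G3=NOT 0=1 G4=G0|G3=0|0=0 -> 01010
Step 2: G0=(1+0>=2)=0 G1=NOT G1=NOT 1=0 G2=G2|G0=0|0=0 G3=NOT G3=NOT 1=0 G4=G0|G3=0|1=1 -> 00001
Cycle of length 2 starting at step 0 -> no fixed point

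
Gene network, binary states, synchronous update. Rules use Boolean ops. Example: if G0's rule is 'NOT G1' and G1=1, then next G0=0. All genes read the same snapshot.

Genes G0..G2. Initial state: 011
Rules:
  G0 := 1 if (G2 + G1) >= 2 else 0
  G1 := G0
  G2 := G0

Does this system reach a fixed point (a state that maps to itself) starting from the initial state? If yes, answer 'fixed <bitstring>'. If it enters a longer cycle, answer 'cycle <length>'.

Step 0: 011
Step 1: G0=(1+1>=2)=1 G1=G0=0 G2=G0=0 -> 100
Step 2: G0=(0+0>=2)=0 G1=G0=1 G2=G0=1 -> 011
Cycle of length 2 starting at step 0 -> no fixed point

Answer: cycle 2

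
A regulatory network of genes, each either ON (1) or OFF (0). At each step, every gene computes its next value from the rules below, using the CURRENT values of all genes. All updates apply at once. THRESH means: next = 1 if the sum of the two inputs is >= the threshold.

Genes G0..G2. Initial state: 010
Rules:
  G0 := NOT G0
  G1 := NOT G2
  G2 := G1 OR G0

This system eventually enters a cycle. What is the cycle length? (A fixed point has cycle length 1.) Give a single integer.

Step 0: 010
Step 1: G0=NOT G0=NOT 0=1 G1=NOT G2=NOT 0=1 G2=G1|G0=1|0=1 -> 111
Step 2: G0=NOT G0=NOT 1=0 G1=NOT G2=NOT 1=0 G2=G1|G0=1|1=1 -> 001
Step 3: G0=NOT G0=NOT 0=1 G1=NOT G2=NOT 1=0 G2=G1|G0=0|0=0 -> 100
Step 4: G0=NOT G0=NOT 1=0 G1=NOT G2=NOT 0=1 G2=G1|G0=0|1=1 -> 011
Step 5: G0=NOT G0=NOT 0=1 G1=NOT G2=NOT 1=0 G2=G1|G0=1|0=1 -> 101
Step 6: G0=NOT G0=NOT 1=0 G1=NOT G2=NOT 1=0 G2=G1|G0=0|1=1 -> 001
State from step 6 equals state from step 2 -> cycle length 4

Answer: 4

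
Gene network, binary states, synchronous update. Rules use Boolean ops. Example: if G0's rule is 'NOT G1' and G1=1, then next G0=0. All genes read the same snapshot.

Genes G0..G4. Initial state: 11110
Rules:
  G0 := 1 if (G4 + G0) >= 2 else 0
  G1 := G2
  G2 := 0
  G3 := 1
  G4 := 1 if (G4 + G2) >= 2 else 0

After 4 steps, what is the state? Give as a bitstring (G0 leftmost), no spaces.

Step 1: G0=(0+1>=2)=0 G1=G2=1 G2=0(const) G3=1(const) G4=(0+1>=2)=0 -> 01010
Step 2: G0=(0+0>=2)=0 G1=G2=0 G2=0(const) G3=1(const) G4=(0+0>=2)=0 -> 00010
Step 3: G0=(0+0>=2)=0 G1=G2=0 G2=0(const) G3=1(const) G4=(0+0>=2)=0 -> 00010
Step 4: G0=(0+0>=2)=0 G1=G2=0 G2=0(const) G3=1(const) G4=(0+0>=2)=0 -> 00010

00010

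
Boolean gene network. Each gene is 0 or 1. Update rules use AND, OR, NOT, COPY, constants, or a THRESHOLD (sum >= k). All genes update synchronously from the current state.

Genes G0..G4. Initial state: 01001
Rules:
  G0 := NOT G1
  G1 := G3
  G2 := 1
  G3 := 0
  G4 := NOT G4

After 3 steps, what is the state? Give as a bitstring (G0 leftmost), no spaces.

Step 1: G0=NOT G1=NOT 1=0 G1=G3=0 G2=1(const) G3=0(const) G4=NOT G4=NOT 1=0 -> 00100
Step 2: G0=NOT G1=NOT 0=1 G1=G3=0 G2=1(const) G3=0(const) G4=NOT G4=NOT 0=1 -> 10101
Step 3: G0=NOT G1=NOT 0=1 G1=G3=0 G2=1(const) G3=0(const) G4=NOT G4=NOT 1=0 -> 10100

10100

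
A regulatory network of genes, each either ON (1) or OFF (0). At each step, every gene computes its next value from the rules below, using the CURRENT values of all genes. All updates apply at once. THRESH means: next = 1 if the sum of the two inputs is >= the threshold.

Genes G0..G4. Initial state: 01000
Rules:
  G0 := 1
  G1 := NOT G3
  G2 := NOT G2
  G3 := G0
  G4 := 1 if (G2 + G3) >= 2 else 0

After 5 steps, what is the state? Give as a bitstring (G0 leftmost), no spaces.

Step 1: G0=1(const) G1=NOT G3=NOT 0=1 G2=NOT G2=NOT 0=1 G3=G0=0 G4=(0+0>=2)=0 -> 11100
Step 2: G0=1(const) G1=NOT G3=NOT 0=1 G2=NOT G2=NOT 1=0 G3=G0=1 G4=(1+0>=2)=0 -> 11010
Step 3: G0=1(const) G1=NOT G3=NOT 1=0 G2=NOT G2=NOT 0=1 G3=G0=1 G4=(0+1>=2)=0 -> 10110
Step 4: G0=1(const) G1=NOT G3=NOT 1=0 G2=NOT G2=NOT 1=0 G3=G0=1 G4=(1+1>=2)=1 -> 10011
Step 5: G0=1(const) G1=NOT G3=NOT 1=0 G2=NOT G2=NOT 0=1 G3=G0=1 G4=(0+1>=2)=0 -> 10110

10110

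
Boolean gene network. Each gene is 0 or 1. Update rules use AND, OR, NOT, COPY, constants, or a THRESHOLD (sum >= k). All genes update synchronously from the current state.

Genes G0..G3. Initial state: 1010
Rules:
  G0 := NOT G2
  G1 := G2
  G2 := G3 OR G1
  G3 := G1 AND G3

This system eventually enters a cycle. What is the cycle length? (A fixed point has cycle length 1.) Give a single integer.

Answer: 2

Derivation:
Step 0: 1010
Step 1: G0=NOT G2=NOT 1=0 G1=G2=1 G2=G3|G1=0|0=0 G3=G1&G3=0&0=0 -> 0100
Step 2: G0=NOT G2=NOT 0=1 G1=G2=0 G2=G3|G1=0|1=1 G3=G1&G3=1&0=0 -> 1010
State from step 2 equals state from step 0 -> cycle length 2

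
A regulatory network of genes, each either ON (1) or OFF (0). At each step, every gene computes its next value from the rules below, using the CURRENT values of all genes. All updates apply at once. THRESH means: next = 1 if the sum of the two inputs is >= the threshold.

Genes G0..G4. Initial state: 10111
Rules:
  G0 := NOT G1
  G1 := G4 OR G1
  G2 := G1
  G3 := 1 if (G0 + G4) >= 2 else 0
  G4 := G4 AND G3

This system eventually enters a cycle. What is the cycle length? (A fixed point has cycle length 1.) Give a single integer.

Answer: 1

Derivation:
Step 0: 10111
Step 1: G0=NOT G1=NOT 0=1 G1=G4|G1=1|0=1 G2=G1=0 G3=(1+1>=2)=1 G4=G4&G3=1&1=1 -> 11011
Step 2: G0=NOT G1=NOT 1=0 G1=G4|G1=1|1=1 G2=G1=1 G3=(1+1>=2)=1 G4=G4&G3=1&1=1 -> 01111
Step 3: G0=NOT G1=NOT 1=0 G1=G4|G1=1|1=1 G2=G1=1 G3=(0+1>=2)=0 G4=G4&G3=1&1=1 -> 01101
Step 4: G0=NOT G1=NOT 1=0 G1=G4|G1=1|1=1 G2=G1=1 G3=(0+1>=2)=0 G4=G4&G3=1&0=0 -> 01100
Step 5: G0=NOT G1=NOT 1=0 G1=G4|G1=0|1=1 G2=G1=1 G3=(0+0>=2)=0 G4=G4&G3=0&0=0 -> 01100
State from step 5 equals state from step 4 -> cycle length 1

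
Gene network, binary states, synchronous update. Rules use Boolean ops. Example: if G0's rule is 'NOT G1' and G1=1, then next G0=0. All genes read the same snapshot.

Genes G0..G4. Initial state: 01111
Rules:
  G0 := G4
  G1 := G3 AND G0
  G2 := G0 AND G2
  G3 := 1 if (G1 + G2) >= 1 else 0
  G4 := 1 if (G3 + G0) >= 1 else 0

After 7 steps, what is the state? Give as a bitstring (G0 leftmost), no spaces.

Step 1: G0=G4=1 G1=G3&G0=1&0=0 G2=G0&G2=0&1=0 G3=(1+1>=1)=1 G4=(1+0>=1)=1 -> 10011
Step 2: G0=G4=1 G1=G3&G0=1&1=1 G2=G0&G2=1&0=0 G3=(0+0>=1)=0 G4=(1+1>=1)=1 -> 11001
Step 3: G0=G4=1 G1=G3&G0=0&1=0 G2=G0&G2=1&0=0 G3=(1+0>=1)=1 G4=(0+1>=1)=1 -> 10011
Step 4: G0=G4=1 G1=G3&G0=1&1=1 G2=G0&G2=1&0=0 G3=(0+0>=1)=0 G4=(1+1>=1)=1 -> 11001
Step 5: G0=G4=1 G1=G3&G0=0&1=0 G2=G0&G2=1&0=0 G3=(1+0>=1)=1 G4=(0+1>=1)=1 -> 10011
Step 6: G0=G4=1 G1=G3&G0=1&1=1 G2=G0&G2=1&0=0 G3=(0+0>=1)=0 G4=(1+1>=1)=1 -> 11001
Step 7: G0=G4=1 G1=G3&G0=0&1=0 G2=G0&G2=1&0=0 G3=(1+0>=1)=1 G4=(0+1>=1)=1 -> 10011

10011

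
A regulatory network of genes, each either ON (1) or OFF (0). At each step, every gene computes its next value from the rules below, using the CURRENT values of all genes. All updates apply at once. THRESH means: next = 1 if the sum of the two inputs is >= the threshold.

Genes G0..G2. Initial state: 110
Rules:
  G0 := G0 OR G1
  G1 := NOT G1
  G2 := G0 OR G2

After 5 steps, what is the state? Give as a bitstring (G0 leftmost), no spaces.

Step 1: G0=G0|G1=1|1=1 G1=NOT G1=NOT 1=0 G2=G0|G2=1|0=1 -> 101
Step 2: G0=G0|G1=1|0=1 G1=NOT G1=NOT 0=1 G2=G0|G2=1|1=1 -> 111
Step 3: G0=G0|G1=1|1=1 G1=NOT G1=NOT 1=0 G2=G0|G2=1|1=1 -> 101
Step 4: G0=G0|G1=1|0=1 G1=NOT G1=NOT 0=1 G2=G0|G2=1|1=1 -> 111
Step 5: G0=G0|G1=1|1=1 G1=NOT G1=NOT 1=0 G2=G0|G2=1|1=1 -> 101

101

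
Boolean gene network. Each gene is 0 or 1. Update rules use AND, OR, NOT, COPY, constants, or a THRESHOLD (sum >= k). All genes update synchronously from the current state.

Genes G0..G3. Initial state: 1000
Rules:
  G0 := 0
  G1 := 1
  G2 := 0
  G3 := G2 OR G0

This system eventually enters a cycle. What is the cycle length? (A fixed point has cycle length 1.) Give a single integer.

Answer: 1

Derivation:
Step 0: 1000
Step 1: G0=0(const) G1=1(const) G2=0(const) G3=G2|G0=0|1=1 -> 0101
Step 2: G0=0(const) G1=1(const) G2=0(const) G3=G2|G0=0|0=0 -> 0100
Step 3: G0=0(const) G1=1(const) G2=0(const) G3=G2|G0=0|0=0 -> 0100
State from step 3 equals state from step 2 -> cycle length 1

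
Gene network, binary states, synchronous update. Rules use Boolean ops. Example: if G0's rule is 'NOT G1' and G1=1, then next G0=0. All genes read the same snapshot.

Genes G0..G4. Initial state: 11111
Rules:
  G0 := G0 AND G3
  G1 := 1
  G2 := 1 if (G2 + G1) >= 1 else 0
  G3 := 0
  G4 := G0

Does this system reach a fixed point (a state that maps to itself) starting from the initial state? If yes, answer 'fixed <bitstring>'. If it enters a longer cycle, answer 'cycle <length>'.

Answer: fixed 01100

Derivation:
Step 0: 11111
Step 1: G0=G0&G3=1&1=1 G1=1(const) G2=(1+1>=1)=1 G3=0(const) G4=G0=1 -> 11101
Step 2: G0=G0&G3=1&0=0 G1=1(const) G2=(1+1>=1)=1 G3=0(const) G4=G0=1 -> 01101
Step 3: G0=G0&G3=0&0=0 G1=1(const) G2=(1+1>=1)=1 G3=0(const) G4=G0=0 -> 01100
Step 4: G0=G0&G3=0&0=0 G1=1(const) G2=(1+1>=1)=1 G3=0(const) G4=G0=0 -> 01100
Fixed point reached at step 3: 01100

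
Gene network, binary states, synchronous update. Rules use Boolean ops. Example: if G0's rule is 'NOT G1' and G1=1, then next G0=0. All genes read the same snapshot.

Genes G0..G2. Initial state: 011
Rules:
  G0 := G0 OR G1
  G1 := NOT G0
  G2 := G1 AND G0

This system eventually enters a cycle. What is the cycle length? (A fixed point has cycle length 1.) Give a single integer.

Step 0: 011
Step 1: G0=G0|G1=0|1=1 G1=NOT G0=NOT 0=1 G2=G1&G0=1&0=0 -> 110
Step 2: G0=G0|G1=1|1=1 G1=NOT G0=NOT 1=0 G2=G1&G0=1&1=1 -> 101
Step 3: G0=G0|G1=1|0=1 G1=NOT G0=NOT 1=0 G2=G1&G0=0&1=0 -> 100
Step 4: G0=G0|G1=1|0=1 G1=NOT G0=NOT 1=0 G2=G1&G0=0&1=0 -> 100
State from step 4 equals state from step 3 -> cycle length 1

Answer: 1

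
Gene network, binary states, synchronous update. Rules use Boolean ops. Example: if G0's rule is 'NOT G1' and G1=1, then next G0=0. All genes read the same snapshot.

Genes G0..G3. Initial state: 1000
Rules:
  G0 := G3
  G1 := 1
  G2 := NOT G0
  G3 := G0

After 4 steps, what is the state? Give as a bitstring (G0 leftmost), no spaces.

Step 1: G0=G3=0 G1=1(const) G2=NOT G0=NOT 1=0 G3=G0=1 -> 0101
Step 2: G0=G3=1 G1=1(const) G2=NOT G0=NOT 0=1 G3=G0=0 -> 1110
Step 3: G0=G3=0 G1=1(const) G2=NOT G0=NOT 1=0 G3=G0=1 -> 0101
Step 4: G0=G3=1 G1=1(const) G2=NOT G0=NOT 0=1 G3=G0=0 -> 1110

1110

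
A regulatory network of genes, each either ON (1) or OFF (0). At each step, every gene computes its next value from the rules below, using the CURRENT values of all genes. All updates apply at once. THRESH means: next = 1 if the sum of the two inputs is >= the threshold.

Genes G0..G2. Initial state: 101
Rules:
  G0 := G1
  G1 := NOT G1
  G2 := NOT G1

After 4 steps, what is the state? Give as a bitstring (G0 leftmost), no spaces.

Step 1: G0=G1=0 G1=NOT G1=NOT 0=1 G2=NOT G1=NOT 0=1 -> 011
Step 2: G0=G1=1 G1=NOT G1=NOT 1=0 G2=NOT G1=NOT 1=0 -> 100
Step 3: G0=G1=0 G1=NOT G1=NOT 0=1 G2=NOT G1=NOT 0=1 -> 011
Step 4: G0=G1=1 G1=NOT G1=NOT 1=0 G2=NOT G1=NOT 1=0 -> 100

100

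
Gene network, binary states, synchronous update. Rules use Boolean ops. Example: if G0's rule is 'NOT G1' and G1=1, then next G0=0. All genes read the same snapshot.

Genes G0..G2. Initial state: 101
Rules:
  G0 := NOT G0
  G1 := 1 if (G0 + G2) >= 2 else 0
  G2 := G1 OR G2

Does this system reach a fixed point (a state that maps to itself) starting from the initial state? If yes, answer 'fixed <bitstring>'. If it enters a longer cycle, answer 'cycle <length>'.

Step 0: 101
Step 1: G0=NOT G0=NOT 1=0 G1=(1+1>=2)=1 G2=G1|G2=0|1=1 -> 011
Step 2: G0=NOT G0=NOT 0=1 G1=(0+1>=2)=0 G2=G1|G2=1|1=1 -> 101
Cycle of length 2 starting at step 0 -> no fixed point

Answer: cycle 2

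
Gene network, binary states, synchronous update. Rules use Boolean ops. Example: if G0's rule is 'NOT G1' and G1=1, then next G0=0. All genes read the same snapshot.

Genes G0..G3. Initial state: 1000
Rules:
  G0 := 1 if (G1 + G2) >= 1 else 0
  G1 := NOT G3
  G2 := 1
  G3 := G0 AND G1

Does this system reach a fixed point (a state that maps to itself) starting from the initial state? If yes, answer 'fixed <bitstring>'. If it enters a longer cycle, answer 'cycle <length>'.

Step 0: 1000
Step 1: G0=(0+0>=1)=0 G1=NOT G3=NOT 0=1 G2=1(const) G3=G0&G1=1&0=0 -> 0110
Step 2: G0=(1+1>=1)=1 G1=NOT G3=NOT 0=1 G2=1(const) G3=G0&G1=0&1=0 -> 1110
Step 3: G0=(1+1>=1)=1 G1=NOT G3=NOT 0=1 G2=1(const) G3=G0&G1=1&1=1 -> 1111
Step 4: G0=(1+1>=1)=1 G1=NOT G3=NOT 1=0 G2=1(const) G3=G0&G1=1&1=1 -> 1011
Step 5: G0=(0+1>=1)=1 G1=NOT G3=NOT 1=0 G2=1(const) G3=G0&G1=1&0=0 -> 1010
Step 6: G0=(0+1>=1)=1 G1=NOT G3=NOT 0=1 G2=1(const) G3=G0&G1=1&0=0 -> 1110
Cycle of length 4 starting at step 2 -> no fixed point

Answer: cycle 4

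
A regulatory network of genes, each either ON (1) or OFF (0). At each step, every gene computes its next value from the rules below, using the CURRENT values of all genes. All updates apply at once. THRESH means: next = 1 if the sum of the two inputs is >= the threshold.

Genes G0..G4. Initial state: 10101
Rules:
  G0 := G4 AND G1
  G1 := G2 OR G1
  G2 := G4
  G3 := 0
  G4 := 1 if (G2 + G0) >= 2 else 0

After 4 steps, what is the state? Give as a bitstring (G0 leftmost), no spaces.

Step 1: G0=G4&G1=1&0=0 G1=G2|G1=1|0=1 G2=G4=1 G3=0(const) G4=(1+1>=2)=1 -> 01101
Step 2: G0=G4&G1=1&1=1 G1=G2|G1=1|1=1 G2=G4=1 G3=0(const) G4=(1+0>=2)=0 -> 11100
Step 3: G0=G4&G1=0&1=0 G1=G2|G1=1|1=1 G2=G4=0 G3=0(const) G4=(1+1>=2)=1 -> 01001
Step 4: G0=G4&G1=1&1=1 G1=G2|G1=0|1=1 G2=G4=1 G3=0(const) G4=(0+0>=2)=0 -> 11100

11100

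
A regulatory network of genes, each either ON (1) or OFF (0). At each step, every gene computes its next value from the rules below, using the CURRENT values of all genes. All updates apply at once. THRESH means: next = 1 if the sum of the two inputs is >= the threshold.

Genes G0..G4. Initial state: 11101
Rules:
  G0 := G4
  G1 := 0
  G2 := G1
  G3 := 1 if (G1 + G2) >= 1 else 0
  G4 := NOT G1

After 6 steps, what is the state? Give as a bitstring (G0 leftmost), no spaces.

Step 1: G0=G4=1 G1=0(const) G2=G1=1 G3=(1+1>=1)=1 G4=NOT G1=NOT 1=0 -> 10110
Step 2: G0=G4=0 G1=0(const) G2=G1=0 G3=(0+1>=1)=1 G4=NOT G1=NOT 0=1 -> 00011
Step 3: G0=G4=1 G1=0(const) G2=G1=0 G3=(0+0>=1)=0 G4=NOT G1=NOT 0=1 -> 10001
Step 4: G0=G4=1 G1=0(const) G2=G1=0 G3=(0+0>=1)=0 G4=NOT G1=NOT 0=1 -> 10001
Step 5: G0=G4=1 G1=0(const) G2=G1=0 G3=(0+0>=1)=0 G4=NOT G1=NOT 0=1 -> 10001
Step 6: G0=G4=1 G1=0(const) G2=G1=0 G3=(0+0>=1)=0 G4=NOT G1=NOT 0=1 -> 10001

10001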